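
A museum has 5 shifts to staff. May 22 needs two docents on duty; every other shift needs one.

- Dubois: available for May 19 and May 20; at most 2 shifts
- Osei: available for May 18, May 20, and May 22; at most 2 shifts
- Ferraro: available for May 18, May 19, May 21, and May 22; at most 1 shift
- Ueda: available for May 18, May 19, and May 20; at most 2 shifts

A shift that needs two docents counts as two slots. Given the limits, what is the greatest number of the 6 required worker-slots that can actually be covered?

Total capacity across all docents is 2+2+1+2 = 7, and 6 slots are needed, so at most 6 can be filled.
Shifts {May 21, May 22} need 3 slots but only Osei and Ferraro are available for them, supplying at most 2 — so at least 1 slot must go unfilled.
An assignment achieving 5: May 18→Osei, May 19→Dubois, May 20→Dubois, May 21→Ferraro, May 22→Osei.
Loads: Dubois 2/2, Osei 2/2, Ferraro 1/1, Ueda 0/2.

5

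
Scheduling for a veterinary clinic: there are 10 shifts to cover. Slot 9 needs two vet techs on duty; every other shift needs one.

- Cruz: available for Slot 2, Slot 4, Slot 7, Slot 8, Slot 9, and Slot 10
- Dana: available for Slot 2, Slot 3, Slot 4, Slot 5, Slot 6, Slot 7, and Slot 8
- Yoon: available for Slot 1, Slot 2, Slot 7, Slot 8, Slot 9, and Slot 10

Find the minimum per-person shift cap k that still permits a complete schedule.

With 3 vet techs and 11 worker-slots to fill, someone must work at least ⌈11/3⌉ = 4 shifts, so k ≥ 4.
k = 4 works: Slot 1→Yoon, Slot 2→Cruz, Slot 3→Dana, Slot 4→Cruz, Slot 5→Dana, Slot 6→Dana, Slot 7→Dana, Slot 8→Yoon, Slot 9→Cruz+Yoon, Slot 10→Cruz.
Loads: Cruz 4, Dana 4, Yoon 3 — all ≤ 4.

4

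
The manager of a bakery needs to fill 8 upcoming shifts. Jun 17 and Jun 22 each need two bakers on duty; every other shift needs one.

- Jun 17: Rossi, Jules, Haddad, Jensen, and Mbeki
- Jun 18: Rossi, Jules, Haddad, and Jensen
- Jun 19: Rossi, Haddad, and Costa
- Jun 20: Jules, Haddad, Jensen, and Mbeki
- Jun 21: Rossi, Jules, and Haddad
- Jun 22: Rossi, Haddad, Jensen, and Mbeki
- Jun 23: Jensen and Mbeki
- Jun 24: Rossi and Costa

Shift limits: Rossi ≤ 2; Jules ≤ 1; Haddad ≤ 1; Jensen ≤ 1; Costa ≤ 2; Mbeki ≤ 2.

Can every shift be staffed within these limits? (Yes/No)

Total capacity is 2+1+1+1+2+2 = 9 but 10 worker-slots are needed — infeasible.

No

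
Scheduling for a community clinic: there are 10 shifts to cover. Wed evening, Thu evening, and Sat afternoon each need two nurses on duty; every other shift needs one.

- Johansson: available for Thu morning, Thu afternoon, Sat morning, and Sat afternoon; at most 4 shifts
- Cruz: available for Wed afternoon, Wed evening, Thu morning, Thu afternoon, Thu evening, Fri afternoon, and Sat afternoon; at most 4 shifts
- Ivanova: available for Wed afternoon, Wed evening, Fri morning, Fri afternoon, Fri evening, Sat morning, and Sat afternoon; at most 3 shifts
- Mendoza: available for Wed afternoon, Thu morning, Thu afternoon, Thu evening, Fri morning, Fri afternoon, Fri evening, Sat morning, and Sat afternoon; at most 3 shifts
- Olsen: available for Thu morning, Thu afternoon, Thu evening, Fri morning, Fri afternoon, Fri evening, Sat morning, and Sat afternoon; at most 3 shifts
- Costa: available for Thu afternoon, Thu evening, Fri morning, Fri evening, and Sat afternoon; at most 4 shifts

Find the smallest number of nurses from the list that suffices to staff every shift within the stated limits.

4

13 slots to fill and no one can take more than 4, so at least ⌈13/4⌉ = 4 nurses are needed.
Johansson, Cruz, Ivanova, and Mendoza alone can cover everything: Wed afternoon→Cruz, Wed evening→Cruz+Ivanova, Thu morning→Johansson, Thu afternoon→Johansson, Thu evening→Cruz+Mendoza, Fri morning→Ivanova, Fri afternoon→Cruz, Fri evening→Ivanova, Sat morning→Johansson, Sat afternoon→Johansson+Mendoza.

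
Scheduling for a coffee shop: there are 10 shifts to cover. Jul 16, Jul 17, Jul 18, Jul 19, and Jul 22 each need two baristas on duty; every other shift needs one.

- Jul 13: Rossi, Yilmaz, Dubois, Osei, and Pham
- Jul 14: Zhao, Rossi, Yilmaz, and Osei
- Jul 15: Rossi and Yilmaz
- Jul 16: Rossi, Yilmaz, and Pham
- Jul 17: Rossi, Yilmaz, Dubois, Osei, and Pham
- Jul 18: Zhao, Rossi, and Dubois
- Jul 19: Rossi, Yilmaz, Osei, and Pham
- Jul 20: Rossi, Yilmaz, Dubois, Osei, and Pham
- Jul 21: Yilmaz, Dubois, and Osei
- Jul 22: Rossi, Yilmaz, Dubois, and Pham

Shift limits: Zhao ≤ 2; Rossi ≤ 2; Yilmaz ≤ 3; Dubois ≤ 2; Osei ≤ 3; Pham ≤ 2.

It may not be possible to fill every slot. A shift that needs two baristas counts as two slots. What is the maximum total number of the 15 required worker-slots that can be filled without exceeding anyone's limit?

14

Total capacity across all baristas is 2+2+3+2+3+2 = 14, and 15 slots are needed, so at most 14 can be filled.
An assignment achieving 14: Jul 13→Osei, Jul 14→Zhao, Jul 15→Rossi, Jul 16→Rossi+Yilmaz, Jul 17→Osei+Pham, Jul 18→Zhao+Dubois, Jul 19→Yilmaz+Osei, Jul 21→Yilmaz, Jul 22→Dubois+Pham.
Loads: Zhao 2/2, Rossi 2/2, Yilmaz 3/3, Dubois 2/2, Osei 3/3, Pham 2/2.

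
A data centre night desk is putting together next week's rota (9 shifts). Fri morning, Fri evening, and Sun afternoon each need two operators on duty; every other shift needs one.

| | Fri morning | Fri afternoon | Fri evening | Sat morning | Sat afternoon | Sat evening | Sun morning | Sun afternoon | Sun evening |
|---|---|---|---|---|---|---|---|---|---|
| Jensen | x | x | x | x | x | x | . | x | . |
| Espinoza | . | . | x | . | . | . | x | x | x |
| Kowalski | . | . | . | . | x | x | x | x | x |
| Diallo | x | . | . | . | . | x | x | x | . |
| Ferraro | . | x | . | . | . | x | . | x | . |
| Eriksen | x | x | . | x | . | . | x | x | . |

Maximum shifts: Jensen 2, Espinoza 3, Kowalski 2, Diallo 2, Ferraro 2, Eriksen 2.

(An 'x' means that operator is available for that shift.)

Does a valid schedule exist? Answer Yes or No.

Yes

Fri evening can only be covered by Jensen and Espinoza, so that assignment is forced.
One valid schedule: Fri morning→Diallo+Eriksen, Fri afternoon→Ferraro, Fri evening→Jensen+Espinoza, Sat morning→Jensen, Sat afternoon→Kowalski, Sat evening→Kowalski, Sun morning→Espinoza, Sun afternoon→Diallo+Ferraro, Sun evening→Espinoza.
Loads: Jensen 2/2, Espinoza 3/3, Kowalski 2/2, Diallo 2/2, Ferraro 2/2, Eriksen 1/2 — all within limits.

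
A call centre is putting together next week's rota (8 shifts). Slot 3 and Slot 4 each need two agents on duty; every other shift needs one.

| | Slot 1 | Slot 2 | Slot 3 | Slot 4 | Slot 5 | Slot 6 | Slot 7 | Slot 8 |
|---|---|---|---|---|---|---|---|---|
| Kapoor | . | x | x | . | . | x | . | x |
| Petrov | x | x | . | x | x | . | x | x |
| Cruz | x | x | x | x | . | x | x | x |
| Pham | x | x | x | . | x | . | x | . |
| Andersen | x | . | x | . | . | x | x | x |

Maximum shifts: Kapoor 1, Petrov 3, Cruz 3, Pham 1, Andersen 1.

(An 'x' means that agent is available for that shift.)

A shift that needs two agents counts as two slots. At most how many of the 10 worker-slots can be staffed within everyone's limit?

Total capacity across all agents is 1+3+3+1+1 = 9, and 10 slots are needed, so at most 9 can be filled.
An assignment achieving 9: Slot 1→Petrov, Slot 2→Cruz, Slot 3→Cruz+Pham, Slot 4→Petrov+Cruz, Slot 5→Petrov, Slot 6→Kapoor, Slot 7→Andersen.
Loads: Kapoor 1/1, Petrov 3/3, Cruz 3/3, Pham 1/1, Andersen 1/1.

9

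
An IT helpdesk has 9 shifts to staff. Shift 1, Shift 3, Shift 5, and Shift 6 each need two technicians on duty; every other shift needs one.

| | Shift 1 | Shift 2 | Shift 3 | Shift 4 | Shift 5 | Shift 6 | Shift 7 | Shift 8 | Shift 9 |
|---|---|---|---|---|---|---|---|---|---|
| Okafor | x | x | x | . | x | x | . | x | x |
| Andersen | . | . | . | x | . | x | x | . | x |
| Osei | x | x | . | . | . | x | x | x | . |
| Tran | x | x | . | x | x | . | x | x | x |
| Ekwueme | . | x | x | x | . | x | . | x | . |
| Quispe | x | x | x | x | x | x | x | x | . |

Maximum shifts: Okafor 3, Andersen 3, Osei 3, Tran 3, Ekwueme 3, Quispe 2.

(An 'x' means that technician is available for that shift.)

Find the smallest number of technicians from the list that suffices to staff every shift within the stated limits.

13 slots to fill and no one can take more than 3, so at least ⌈13/3⌉ = 5 technicians are needed.
Okafor, Andersen, Osei, Tran, and Ekwueme alone can cover everything: Shift 1→Okafor+Osei, Shift 2→Osei, Shift 3→Okafor+Ekwueme, Shift 4→Andersen, Shift 5→Okafor+Tran, Shift 6→Osei+Ekwueme, Shift 7→Andersen, Shift 8→Tran, Shift 9→Andersen.

5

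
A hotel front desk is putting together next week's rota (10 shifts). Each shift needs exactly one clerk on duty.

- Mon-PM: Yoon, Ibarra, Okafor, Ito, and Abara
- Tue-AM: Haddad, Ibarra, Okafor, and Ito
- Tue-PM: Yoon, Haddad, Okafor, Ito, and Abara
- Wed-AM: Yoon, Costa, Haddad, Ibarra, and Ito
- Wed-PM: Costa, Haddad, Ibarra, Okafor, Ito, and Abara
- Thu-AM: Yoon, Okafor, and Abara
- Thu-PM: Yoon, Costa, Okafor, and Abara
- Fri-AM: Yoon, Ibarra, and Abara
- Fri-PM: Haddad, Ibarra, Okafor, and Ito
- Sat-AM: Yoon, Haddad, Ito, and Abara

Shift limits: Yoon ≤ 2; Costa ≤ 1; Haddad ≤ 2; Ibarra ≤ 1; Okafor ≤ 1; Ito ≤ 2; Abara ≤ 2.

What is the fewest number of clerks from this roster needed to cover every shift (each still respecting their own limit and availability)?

10 slots to fill and no one can take more than 2, so at least ⌈10/2⌉ = 5 clerks are needed.
Any 5 clerks together have capacity at most 2+2+2+2+1 = 9 < 10 slots, so 5 can never suffice.
Yoon, Costa, Haddad, Ibarra, Ito, and Abara alone can cover everything: Mon-PM→Ito, Tue-AM→Haddad, Tue-PM→Ito, Wed-AM→Costa, Wed-PM→Abara, Thu-AM→Yoon, Thu-PM→Yoon, Fri-AM→Ibarra, Fri-PM→Haddad, Sat-AM→Abara.

6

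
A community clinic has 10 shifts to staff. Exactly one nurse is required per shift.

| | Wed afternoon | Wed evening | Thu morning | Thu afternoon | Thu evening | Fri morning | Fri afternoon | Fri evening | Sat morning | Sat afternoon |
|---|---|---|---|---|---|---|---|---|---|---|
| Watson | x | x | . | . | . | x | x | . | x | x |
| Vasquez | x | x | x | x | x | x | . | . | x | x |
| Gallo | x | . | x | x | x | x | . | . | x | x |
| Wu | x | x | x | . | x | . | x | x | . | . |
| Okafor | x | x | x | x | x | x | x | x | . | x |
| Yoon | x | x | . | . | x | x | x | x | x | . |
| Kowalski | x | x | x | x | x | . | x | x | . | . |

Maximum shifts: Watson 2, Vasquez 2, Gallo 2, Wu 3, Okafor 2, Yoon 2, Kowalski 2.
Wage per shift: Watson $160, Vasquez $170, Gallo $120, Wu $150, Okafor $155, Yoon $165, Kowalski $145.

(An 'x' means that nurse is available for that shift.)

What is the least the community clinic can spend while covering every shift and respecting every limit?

$1450

Picking the cheapest available nurse for each shift independently would cost $1275, but that ignores the shift limits.
An optimal schedule: Wed afternoon→Watson, Wed evening→Wu, Thu morning→Kowalski, Thu afternoon→Gallo, Thu evening→Wu, Fri morning→Okafor, Fri afternoon→Wu, Fri evening→Kowalski, Sat morning→Gallo, Sat afternoon→Okafor.
Total: 160 + 150 + 145 + 120 + 150 + 155 + 150 + 145 + 120 + 155 = $1450.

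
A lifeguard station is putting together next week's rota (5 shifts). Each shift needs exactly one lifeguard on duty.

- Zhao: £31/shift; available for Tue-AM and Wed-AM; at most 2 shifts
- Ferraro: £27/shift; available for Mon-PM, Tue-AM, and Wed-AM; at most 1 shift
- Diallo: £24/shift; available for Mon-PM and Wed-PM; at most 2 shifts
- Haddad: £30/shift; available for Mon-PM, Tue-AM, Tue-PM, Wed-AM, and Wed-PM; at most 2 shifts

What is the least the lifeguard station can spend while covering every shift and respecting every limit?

£135

Tue-PM can only be covered by Haddad, so that assignment is forced.
Picking the cheapest available lifeguard for each shift independently would cost £132, but that ignores the shift limits.
An optimal schedule: Mon-PM→Diallo, Tue-AM→Ferraro, Tue-PM→Haddad, Wed-AM→Haddad, Wed-PM→Diallo.
Total: 24 + 27 + 30 + 30 + 24 = £135.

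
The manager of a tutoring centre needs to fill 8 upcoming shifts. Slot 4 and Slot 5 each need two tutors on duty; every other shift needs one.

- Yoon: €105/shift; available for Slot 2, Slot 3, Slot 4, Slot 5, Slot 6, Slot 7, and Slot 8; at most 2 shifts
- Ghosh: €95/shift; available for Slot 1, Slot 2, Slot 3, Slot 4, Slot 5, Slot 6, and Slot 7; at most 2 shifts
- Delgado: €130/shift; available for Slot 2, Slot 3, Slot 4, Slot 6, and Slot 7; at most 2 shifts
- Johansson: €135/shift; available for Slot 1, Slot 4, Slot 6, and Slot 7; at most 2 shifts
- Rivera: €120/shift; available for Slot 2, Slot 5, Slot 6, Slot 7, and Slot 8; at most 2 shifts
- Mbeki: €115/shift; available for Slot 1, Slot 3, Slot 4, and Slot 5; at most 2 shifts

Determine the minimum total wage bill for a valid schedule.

€1130

Picking the cheapest available tutor for each shift independently would cost €980, but that ignores the shift limits.
An optimal schedule: Slot 1→Ghosh, Slot 2→Ghosh, Slot 3→Yoon, Slot 4→Mbeki+Delgado, Slot 5→Mbeki+Rivera, Slot 6→Rivera, Slot 7→Delgado, Slot 8→Yoon.
Total: 95 + 95 + 105 + 115 + 130 + 115 + 120 + 120 + 130 + 105 = €1130.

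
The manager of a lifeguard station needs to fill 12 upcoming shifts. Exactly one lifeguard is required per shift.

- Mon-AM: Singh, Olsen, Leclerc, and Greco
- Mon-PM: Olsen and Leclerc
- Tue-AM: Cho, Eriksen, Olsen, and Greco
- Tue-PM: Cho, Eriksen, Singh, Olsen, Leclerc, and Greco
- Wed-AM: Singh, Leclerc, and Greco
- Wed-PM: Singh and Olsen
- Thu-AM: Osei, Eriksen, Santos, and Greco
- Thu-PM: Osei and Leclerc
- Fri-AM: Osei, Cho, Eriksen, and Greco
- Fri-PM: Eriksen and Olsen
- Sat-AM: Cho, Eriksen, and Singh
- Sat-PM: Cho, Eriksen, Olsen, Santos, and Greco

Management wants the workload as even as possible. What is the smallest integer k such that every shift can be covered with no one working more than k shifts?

2

With 8 lifeguards and 12 worker-slots to fill, someone must work at least ⌈12/8⌉ = 2 shifts, so k ≥ 2.
k = 2 works: Mon-AM→Olsen, Mon-PM→Olsen, Tue-AM→Cho, Tue-PM→Leclerc, Wed-AM→Singh, Wed-PM→Singh, Thu-AM→Osei, Thu-PM→Osei, Fri-AM→Eriksen, Fri-PM→Eriksen, Sat-AM→Cho, Sat-PM→Santos.
Loads: Osei 2, Cho 2, Eriksen 2, Singh 2, Olsen 2, Leclerc 1, Santos 1, Greco 0 — all ≤ 2.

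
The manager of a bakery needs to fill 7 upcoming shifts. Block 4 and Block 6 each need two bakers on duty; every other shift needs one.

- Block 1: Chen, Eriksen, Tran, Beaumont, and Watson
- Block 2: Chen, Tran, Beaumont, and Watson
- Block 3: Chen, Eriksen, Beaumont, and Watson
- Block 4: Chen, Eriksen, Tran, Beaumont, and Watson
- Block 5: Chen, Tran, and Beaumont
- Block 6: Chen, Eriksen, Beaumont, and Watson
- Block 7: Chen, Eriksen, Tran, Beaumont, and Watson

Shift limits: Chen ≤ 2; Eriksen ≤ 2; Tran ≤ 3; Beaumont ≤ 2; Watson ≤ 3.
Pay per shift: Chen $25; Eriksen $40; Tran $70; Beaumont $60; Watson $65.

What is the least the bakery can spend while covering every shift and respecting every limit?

$445

Picking the cheapest available baker for each shift independently would cost $255, but that ignores the shift limits.
An optimal schedule: Block 1→Eriksen, Block 2→Chen, Block 3→Eriksen, Block 4→Beaumont+Watson, Block 5→Chen, Block 6→Beaumont+Watson, Block 7→Watson.
Total: 40 + 25 + 40 + 60 + 65 + 25 + 60 + 65 + 65 = $445.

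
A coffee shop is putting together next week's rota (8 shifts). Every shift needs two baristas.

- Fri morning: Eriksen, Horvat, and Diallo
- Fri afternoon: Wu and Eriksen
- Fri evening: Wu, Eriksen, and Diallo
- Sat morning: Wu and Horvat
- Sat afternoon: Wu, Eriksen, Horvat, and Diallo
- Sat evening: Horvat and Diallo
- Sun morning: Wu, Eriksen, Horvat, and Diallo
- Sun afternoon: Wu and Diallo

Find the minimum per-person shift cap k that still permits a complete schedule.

With 4 baristas and 16 worker-slots to fill, someone must work at least ⌈16/4⌉ = 4 shifts, so k ≥ 4.
k = 4 works: Fri morning→Eriksen+Horvat, Fri afternoon→Wu+Eriksen, Fri evening→Wu+Eriksen, Sat morning→Wu+Horvat, Sat afternoon→Eriksen+Diallo, Sat evening→Horvat+Diallo, Sun morning→Horvat+Diallo, Sun afternoon→Wu+Diallo.
Loads: Wu 4, Eriksen 4, Horvat 4, Diallo 4 — all ≤ 4.

4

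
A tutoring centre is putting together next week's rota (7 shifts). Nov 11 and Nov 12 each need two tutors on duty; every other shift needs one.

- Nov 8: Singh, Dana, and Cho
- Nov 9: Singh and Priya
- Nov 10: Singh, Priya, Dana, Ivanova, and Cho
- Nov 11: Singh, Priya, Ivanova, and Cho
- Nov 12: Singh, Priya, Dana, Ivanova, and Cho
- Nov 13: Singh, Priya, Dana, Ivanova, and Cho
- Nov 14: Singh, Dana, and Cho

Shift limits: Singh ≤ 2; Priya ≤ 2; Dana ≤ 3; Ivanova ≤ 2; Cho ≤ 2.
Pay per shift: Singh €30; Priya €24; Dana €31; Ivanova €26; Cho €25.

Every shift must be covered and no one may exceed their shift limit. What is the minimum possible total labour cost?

€241

Picking the cheapest available tutor for each shift independently would cost €220, but that ignores the shift limits.
An optimal schedule: Nov 8→Cho, Nov 9→Priya, Nov 10→Priya, Nov 11→Ivanova+Singh, Nov 12→Singh+Dana, Nov 13→Ivanova, Nov 14→Cho.
Total: 25 + 24 + 24 + 26 + 30 + 30 + 31 + 26 + 25 = €241.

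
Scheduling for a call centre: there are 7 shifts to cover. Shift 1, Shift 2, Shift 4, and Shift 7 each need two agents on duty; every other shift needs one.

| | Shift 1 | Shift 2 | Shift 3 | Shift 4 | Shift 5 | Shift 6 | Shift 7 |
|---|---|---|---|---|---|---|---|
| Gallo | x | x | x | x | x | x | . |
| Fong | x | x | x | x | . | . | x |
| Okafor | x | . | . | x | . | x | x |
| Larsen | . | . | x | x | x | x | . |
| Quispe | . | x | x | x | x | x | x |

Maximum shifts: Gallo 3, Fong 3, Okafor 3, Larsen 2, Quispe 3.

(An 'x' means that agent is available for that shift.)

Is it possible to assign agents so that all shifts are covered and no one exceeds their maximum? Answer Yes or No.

Yes

One valid schedule: Shift 1→Gallo+Fong, Shift 2→Gallo+Fong, Shift 3→Larsen, Shift 4→Okafor+Larsen, Shift 5→Gallo, Shift 6→Okafor, Shift 7→Fong+Okafor.
Loads: Gallo 3/3, Fong 3/3, Okafor 3/3, Larsen 2/2, Quispe 0/3 — all within limits.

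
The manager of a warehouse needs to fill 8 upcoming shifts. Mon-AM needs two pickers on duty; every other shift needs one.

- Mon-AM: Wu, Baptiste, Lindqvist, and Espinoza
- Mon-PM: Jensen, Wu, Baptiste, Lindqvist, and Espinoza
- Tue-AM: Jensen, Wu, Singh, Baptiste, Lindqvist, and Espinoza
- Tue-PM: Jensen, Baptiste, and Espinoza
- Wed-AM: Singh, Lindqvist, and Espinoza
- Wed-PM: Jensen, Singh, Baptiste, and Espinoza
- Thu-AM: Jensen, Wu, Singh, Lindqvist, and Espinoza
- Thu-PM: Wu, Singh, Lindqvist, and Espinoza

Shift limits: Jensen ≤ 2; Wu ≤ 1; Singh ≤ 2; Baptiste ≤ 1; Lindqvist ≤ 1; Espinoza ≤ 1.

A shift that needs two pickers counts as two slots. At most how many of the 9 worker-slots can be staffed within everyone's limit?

Total capacity across all pickers is 2+1+2+1+1+1 = 8, and 9 slots are needed, so at most 8 can be filled.
An assignment achieving 8: Mon-AM→Wu+Baptiste, Mon-PM→Lindqvist, Tue-PM→Jensen, Wed-AM→Singh, Wed-PM→Jensen, Thu-AM→Espinoza, Thu-PM→Singh.
Loads: Jensen 2/2, Wu 1/1, Singh 2/2, Baptiste 1/1, Lindqvist 1/1, Espinoza 1/1.

8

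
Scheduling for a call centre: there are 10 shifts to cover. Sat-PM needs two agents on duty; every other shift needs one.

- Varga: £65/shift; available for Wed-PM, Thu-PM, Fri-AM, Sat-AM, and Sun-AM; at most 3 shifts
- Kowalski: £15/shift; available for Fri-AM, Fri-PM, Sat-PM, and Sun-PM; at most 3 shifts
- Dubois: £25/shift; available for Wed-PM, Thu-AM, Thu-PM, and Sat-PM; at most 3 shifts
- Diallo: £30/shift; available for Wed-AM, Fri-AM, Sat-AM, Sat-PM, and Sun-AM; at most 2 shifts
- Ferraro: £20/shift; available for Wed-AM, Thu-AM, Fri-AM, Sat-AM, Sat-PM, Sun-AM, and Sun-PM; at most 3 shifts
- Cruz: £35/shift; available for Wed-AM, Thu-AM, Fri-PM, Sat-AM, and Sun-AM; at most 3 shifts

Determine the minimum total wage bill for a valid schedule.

£240

Picking the cheapest available agent for each shift independently would cost £210, but that ignores the shift limits.
An optimal schedule: Wed-AM→Ferraro, Wed-PM→Dubois, Thu-AM→Ferraro, Thu-PM→Dubois, Fri-AM→Kowalski, Fri-PM→Kowalski, Sat-AM→Ferraro, Sat-PM→Dubois+Diallo, Sun-AM→Diallo, Sun-PM→Kowalski.
Total: 20 + 25 + 20 + 25 + 15 + 15 + 20 + 25 + 30 + 30 + 15 = £240.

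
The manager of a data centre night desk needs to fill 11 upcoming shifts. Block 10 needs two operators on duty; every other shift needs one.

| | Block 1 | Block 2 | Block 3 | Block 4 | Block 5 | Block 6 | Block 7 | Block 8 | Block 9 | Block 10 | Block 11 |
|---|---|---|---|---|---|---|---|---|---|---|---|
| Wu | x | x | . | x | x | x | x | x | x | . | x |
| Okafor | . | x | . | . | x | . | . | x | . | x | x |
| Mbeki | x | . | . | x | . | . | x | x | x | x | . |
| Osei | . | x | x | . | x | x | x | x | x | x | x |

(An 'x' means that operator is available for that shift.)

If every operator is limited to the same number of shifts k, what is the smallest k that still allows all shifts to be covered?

3

With 4 operators and 12 worker-slots to fill, someone must work at least ⌈12/4⌉ = 3 shifts, so k ≥ 3.
k = 3 works: Block 1→Wu, Block 2→Okafor, Block 3→Osei, Block 4→Wu, Block 5→Okafor, Block 6→Wu, Block 7→Mbeki, Block 8→Osei, Block 9→Mbeki, Block 10→Okafor+Mbeki, Block 11→Osei.
Loads: Wu 3, Okafor 3, Mbeki 3, Osei 3 — all ≤ 3.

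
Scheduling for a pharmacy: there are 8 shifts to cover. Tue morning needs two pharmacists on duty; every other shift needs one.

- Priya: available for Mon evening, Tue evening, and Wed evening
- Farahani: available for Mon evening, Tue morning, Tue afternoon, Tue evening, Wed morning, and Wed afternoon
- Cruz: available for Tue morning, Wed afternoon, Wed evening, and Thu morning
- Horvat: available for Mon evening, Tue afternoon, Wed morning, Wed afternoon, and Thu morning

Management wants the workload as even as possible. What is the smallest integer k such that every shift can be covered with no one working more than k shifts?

3

With 4 pharmacists and 9 worker-slots to fill, someone must work at least ⌈9/4⌉ = 3 shifts, so k ≥ 3.
k = 3 works: Mon evening→Priya, Tue morning→Farahani+Cruz, Tue afternoon→Farahani, Tue evening→Priya, Wed morning→Farahani, Wed afternoon→Cruz, Wed evening→Priya, Thu morning→Cruz.
Loads: Priya 3, Farahani 3, Cruz 3, Horvat 0 — all ≤ 3.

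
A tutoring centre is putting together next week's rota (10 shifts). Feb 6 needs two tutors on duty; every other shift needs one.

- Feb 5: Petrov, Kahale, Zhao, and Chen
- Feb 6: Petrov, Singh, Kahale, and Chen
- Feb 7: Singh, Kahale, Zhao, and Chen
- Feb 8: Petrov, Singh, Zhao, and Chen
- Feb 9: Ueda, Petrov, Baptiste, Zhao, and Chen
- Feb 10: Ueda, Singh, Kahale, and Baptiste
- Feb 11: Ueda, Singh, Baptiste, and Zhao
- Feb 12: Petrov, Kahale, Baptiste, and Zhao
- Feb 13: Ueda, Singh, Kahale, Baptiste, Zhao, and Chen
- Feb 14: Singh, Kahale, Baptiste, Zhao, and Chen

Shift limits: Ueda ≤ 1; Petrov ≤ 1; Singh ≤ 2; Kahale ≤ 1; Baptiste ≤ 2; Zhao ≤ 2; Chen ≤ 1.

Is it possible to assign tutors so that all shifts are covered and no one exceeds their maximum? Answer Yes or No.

Total capacity is 1+1+2+1+2+2+1 = 10 but 11 worker-slots are needed — infeasible.

No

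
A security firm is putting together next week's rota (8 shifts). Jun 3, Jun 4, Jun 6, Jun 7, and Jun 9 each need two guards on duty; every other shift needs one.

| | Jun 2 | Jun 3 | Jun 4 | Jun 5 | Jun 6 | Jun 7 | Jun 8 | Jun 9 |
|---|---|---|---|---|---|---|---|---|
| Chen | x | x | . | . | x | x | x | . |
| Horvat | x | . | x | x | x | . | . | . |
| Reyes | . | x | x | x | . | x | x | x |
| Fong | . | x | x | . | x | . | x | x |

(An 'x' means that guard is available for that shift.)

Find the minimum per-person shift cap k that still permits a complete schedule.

4

With 4 guards and 13 worker-slots to fill, someone must work at least ⌈13/4⌉ = 4 shifts, so k ≥ 4.
k = 4 works: Jun 2→Chen, Jun 3→Chen+Reyes, Jun 4→Horvat+Reyes, Jun 5→Horvat, Jun 6→Chen+Horvat, Jun 7→Chen+Reyes, Jun 8→Fong, Jun 9→Reyes+Fong.
Loads: Chen 4, Horvat 3, Reyes 4, Fong 2 — all ≤ 4.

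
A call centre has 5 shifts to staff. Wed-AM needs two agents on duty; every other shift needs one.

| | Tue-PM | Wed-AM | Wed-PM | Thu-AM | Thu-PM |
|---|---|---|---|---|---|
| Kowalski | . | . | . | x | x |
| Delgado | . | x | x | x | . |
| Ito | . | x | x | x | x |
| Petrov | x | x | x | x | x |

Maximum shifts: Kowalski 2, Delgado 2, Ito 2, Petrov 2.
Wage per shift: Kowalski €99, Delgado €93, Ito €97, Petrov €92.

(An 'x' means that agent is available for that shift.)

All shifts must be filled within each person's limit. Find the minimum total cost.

Tue-PM can only be covered by Petrov, so that assignment is forced.
Picking the cheapest available agent for each shift independently would cost €553, but that ignores the shift limits.
An optimal schedule: Tue-PM→Petrov, Wed-AM→Petrov+Delgado, Wed-PM→Delgado, Thu-AM→Ito, Thu-PM→Ito.
Total: 92 + 92 + 93 + 93 + 97 + 97 = €564.

€564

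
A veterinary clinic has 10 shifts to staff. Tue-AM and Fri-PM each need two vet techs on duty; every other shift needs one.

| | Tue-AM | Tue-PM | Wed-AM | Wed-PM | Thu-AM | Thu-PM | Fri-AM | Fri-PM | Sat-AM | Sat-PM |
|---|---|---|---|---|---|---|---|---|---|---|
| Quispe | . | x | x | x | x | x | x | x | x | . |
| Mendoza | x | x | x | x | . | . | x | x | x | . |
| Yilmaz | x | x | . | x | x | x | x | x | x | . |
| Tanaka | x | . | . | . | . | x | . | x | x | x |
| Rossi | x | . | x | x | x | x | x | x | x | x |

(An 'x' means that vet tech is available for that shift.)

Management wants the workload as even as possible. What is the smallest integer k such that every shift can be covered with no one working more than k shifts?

3

With 5 vet techs and 12 worker-slots to fill, someone must work at least ⌈12/5⌉ = 3 shifts, so k ≥ 3.
k = 3 works: Tue-AM→Yilmaz+Tanaka, Tue-PM→Quispe, Wed-AM→Quispe, Wed-PM→Mendoza, Thu-AM→Quispe, Thu-PM→Yilmaz, Fri-AM→Mendoza, Fri-PM→Yilmaz+Tanaka, Sat-AM→Mendoza, Sat-PM→Tanaka.
Loads: Quispe 3, Mendoza 3, Yilmaz 3, Tanaka 3, Rossi 0 — all ≤ 3.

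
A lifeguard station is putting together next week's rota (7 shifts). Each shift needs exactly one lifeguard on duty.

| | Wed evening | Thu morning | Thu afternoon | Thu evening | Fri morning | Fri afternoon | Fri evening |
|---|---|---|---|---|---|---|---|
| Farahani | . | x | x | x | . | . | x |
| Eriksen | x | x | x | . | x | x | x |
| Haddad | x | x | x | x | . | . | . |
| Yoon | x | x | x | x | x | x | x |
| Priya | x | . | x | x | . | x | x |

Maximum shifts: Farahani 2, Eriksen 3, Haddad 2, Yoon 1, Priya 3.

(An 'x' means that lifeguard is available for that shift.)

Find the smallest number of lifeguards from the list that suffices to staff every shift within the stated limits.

7 slots to fill and no one can take more than 3, so at least ⌈7/3⌉ = 3 lifeguards are needed.
Farahani, Eriksen, and Haddad alone can cover everything: Wed evening→Eriksen, Thu morning→Haddad, Thu afternoon→Haddad, Thu evening→Farahani, Fri morning→Eriksen, Fri afternoon→Eriksen, Fri evening→Farahani.

3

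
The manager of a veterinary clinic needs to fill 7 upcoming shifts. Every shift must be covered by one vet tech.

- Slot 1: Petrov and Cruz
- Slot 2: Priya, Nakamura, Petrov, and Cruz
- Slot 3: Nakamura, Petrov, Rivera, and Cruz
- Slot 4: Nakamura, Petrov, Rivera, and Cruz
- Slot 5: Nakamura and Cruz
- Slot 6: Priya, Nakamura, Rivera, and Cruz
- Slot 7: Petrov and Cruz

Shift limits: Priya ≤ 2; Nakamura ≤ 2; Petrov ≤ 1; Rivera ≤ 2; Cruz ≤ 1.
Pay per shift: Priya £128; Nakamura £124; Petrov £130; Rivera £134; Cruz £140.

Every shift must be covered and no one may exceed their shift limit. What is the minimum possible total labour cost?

£908

Picking the cheapest available vet tech for each shift independently would cost £880, but that ignores the shift limits.
An optimal schedule: Slot 1→Petrov, Slot 2→Priya, Slot 3→Nakamura, Slot 4→Rivera, Slot 5→Nakamura, Slot 6→Priya, Slot 7→Cruz.
Total: 130 + 128 + 124 + 134 + 124 + 128 + 140 = £908.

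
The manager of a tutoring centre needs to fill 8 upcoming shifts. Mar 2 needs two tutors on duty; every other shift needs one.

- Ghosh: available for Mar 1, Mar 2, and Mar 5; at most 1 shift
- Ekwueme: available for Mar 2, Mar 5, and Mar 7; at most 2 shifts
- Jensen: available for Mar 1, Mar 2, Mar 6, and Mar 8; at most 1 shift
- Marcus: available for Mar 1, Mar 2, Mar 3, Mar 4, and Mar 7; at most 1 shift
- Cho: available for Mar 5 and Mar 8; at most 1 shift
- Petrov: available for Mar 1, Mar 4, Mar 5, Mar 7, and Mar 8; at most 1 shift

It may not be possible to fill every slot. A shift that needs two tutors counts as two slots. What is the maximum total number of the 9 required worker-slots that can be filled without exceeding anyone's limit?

7

Total capacity across all tutors is 1+2+1+1+1+1 = 7, and 9 slots are needed, so at most 7 can be filled.
An assignment achieving 7: Mar 1→Ghosh, Mar 2→Ekwueme, Mar 3→Marcus, Mar 4→Petrov, Mar 6→Jensen, Mar 7→Ekwueme, Mar 8→Cho.
Loads: Ghosh 1/1, Ekwueme 2/2, Jensen 1/1, Marcus 1/1, Cho 1/1, Petrov 1/1.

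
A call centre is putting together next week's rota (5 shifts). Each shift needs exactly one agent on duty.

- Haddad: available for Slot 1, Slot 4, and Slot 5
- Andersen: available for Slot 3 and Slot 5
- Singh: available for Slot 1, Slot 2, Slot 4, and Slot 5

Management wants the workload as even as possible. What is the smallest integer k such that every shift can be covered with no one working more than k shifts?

With 3 agents and 5 worker-slots to fill, someone must work at least ⌈5/3⌉ = 2 shifts, so k ≥ 2.
k = 2 works: Slot 1→Haddad, Slot 2→Singh, Slot 3→Andersen, Slot 4→Haddad, Slot 5→Andersen.
Loads: Haddad 2, Andersen 2, Singh 1 — all ≤ 2.

2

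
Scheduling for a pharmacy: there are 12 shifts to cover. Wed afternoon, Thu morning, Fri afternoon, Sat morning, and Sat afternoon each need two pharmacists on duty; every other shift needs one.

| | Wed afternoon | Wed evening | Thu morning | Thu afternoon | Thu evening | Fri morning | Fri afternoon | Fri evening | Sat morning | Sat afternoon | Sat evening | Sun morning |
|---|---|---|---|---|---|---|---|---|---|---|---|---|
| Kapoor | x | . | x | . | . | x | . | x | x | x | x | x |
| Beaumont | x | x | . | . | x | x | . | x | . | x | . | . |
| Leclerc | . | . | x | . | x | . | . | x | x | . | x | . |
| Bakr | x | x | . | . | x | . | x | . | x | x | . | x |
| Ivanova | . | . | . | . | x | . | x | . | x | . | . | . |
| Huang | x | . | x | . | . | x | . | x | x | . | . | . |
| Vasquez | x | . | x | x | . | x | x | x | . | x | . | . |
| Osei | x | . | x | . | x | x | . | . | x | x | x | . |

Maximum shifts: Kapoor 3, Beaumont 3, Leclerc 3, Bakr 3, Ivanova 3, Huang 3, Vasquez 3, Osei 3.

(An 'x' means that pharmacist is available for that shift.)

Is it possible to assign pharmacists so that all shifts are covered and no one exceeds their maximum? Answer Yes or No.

Thu afternoon can only be covered by Vasquez, so that assignment is forced.
One valid schedule: Wed afternoon→Bakr+Huang, Wed evening→Beaumont, Thu morning→Leclerc+Huang, Thu afternoon→Vasquez, Thu evening→Beaumont, Fri morning→Kapoor, Fri afternoon→Bakr+Ivanova, Fri evening→Beaumont, Sat morning→Leclerc+Ivanova, Sat afternoon→Bakr+Vasquez, Sat evening→Kapoor, Sun morning→Kapoor.
Loads: Kapoor 3/3, Beaumont 3/3, Leclerc 2/3, Bakr 3/3, Ivanova 2/3, Huang 2/3, Vasquez 2/3, Osei 0/3 — all within limits.

Yes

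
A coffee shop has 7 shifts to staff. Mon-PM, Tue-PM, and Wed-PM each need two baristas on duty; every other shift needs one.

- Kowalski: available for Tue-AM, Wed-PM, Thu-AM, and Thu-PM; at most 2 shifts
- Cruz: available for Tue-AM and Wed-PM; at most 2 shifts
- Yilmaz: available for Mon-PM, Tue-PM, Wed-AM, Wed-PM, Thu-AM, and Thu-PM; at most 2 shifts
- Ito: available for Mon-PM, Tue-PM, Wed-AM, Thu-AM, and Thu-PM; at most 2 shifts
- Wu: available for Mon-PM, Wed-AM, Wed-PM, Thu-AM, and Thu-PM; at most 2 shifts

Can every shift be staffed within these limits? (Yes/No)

Tue-PM can only be covered by Yilmaz and Ito, so that assignment is forced.
One valid schedule: Mon-PM→Yilmaz+Ito, Tue-AM→Cruz, Tue-PM→Yilmaz+Ito, Wed-AM→Wu, Wed-PM→Cruz+Wu, Thu-AM→Kowalski, Thu-PM→Kowalski.
Loads: Kowalski 2/2, Cruz 2/2, Yilmaz 2/2, Ito 2/2, Wu 2/2 — all within limits.

Yes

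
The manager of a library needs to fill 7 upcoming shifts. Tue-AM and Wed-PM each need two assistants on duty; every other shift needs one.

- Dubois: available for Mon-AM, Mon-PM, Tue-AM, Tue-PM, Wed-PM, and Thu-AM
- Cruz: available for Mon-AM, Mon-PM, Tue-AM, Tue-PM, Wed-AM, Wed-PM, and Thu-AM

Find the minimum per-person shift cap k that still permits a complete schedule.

5

With 2 assistants and 9 worker-slots to fill, someone must work at least ⌈9/2⌉ = 5 shifts, so k ≥ 5.
k = 5 works: Mon-AM→Dubois, Mon-PM→Dubois, Tue-AM→Dubois+Cruz, Tue-PM→Dubois, Wed-AM→Cruz, Wed-PM→Dubois+Cruz, Thu-AM→Cruz.
Loads: Dubois 5, Cruz 4 — all ≤ 5.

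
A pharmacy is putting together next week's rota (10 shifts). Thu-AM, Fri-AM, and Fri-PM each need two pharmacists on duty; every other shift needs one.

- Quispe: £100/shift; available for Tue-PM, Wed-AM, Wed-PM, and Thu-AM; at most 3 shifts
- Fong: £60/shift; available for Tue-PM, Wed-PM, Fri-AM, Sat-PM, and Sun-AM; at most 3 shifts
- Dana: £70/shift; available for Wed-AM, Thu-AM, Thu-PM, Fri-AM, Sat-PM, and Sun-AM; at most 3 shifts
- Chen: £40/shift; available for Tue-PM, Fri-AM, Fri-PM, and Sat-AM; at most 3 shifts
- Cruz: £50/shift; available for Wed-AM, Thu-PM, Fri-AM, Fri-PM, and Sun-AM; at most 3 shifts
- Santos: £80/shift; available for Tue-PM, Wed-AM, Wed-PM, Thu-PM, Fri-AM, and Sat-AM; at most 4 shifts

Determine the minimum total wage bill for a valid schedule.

£760

Thu-AM can only be covered by Quispe and Dana, so that assignment is forced.
Fri-PM can only be covered by Chen and Cruz, so that assignment is forced.
Picking the cheapest available pharmacist for each shift independently would cost £700, but that ignores the shift limits.
An optimal schedule: Tue-PM→Chen, Wed-AM→Dana, Wed-PM→Fong, Thu-AM→Dana+Quispe, Thu-PM→Cruz, Fri-AM→Fong+Dana, Fri-PM→Chen+Cruz, Sat-AM→Chen, Sat-PM→Fong, Sun-AM→Cruz.
Total: 40 + 70 + 60 + 70 + 100 + 50 + 60 + 70 + 40 + 50 + 40 + 60 + 50 = £760.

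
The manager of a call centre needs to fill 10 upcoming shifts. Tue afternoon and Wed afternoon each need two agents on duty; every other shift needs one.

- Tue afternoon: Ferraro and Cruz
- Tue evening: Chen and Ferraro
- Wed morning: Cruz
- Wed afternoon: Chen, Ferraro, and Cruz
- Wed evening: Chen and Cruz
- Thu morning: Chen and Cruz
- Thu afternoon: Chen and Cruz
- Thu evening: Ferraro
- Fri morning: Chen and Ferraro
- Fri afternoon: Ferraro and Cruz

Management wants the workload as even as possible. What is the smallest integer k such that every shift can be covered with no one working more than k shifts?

4

With 3 agents and 12 worker-slots to fill, someone must work at least ⌈12/3⌉ = 4 shifts, so k ≥ 4.
k = 4 works: Tue afternoon→Ferraro+Cruz, Tue evening→Chen, Wed morning→Cruz, Wed afternoon→Ferraro+Cruz, Wed evening→Chen, Thu morning→Chen, Thu afternoon→Chen, Thu evening→Ferraro, Fri morning→Ferraro, Fri afternoon→Cruz.
Loads: Chen 4, Ferraro 4, Cruz 4 — all ≤ 4.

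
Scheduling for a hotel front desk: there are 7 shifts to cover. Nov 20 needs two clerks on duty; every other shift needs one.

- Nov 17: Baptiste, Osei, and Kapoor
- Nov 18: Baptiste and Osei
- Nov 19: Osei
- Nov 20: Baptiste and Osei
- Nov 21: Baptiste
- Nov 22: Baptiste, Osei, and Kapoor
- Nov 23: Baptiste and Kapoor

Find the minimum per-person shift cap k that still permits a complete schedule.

3

With 3 clerks and 8 worker-slots to fill, someone must work at least ⌈8/3⌉ = 3 shifts, so k ≥ 3.
k = 3 works: Nov 17→Osei, Nov 18→Baptiste, Nov 19→Osei, Nov 20→Baptiste+Osei, Nov 21→Baptiste, Nov 22→Kapoor, Nov 23→Kapoor.
Loads: Baptiste 3, Osei 3, Kapoor 2 — all ≤ 3.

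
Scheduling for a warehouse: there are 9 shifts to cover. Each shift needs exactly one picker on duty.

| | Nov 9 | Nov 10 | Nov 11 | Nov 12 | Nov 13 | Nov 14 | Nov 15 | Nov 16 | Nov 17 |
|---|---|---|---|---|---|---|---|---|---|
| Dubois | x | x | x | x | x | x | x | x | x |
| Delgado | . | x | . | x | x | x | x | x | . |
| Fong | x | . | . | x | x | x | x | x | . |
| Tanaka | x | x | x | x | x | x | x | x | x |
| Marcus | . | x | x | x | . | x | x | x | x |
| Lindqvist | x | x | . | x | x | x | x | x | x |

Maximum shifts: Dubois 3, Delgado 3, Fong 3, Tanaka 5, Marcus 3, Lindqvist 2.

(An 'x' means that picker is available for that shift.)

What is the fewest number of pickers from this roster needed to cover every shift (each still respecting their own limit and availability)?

3

9 slots to fill and no one can take more than 5, so at least ⌈9/5⌉ = 2 pickers are needed.
Any 2 pickers together have capacity at most 5+3 = 8 < 9 slots, so 2 can never suffice.
Dubois, Delgado, and Fong alone can cover everything: Nov 9→Dubois, Nov 10→Delgado, Nov 11→Dubois, Nov 12→Delgado, Nov 13→Delgado, Nov 14→Fong, Nov 15→Fong, Nov 16→Fong, Nov 17→Dubois.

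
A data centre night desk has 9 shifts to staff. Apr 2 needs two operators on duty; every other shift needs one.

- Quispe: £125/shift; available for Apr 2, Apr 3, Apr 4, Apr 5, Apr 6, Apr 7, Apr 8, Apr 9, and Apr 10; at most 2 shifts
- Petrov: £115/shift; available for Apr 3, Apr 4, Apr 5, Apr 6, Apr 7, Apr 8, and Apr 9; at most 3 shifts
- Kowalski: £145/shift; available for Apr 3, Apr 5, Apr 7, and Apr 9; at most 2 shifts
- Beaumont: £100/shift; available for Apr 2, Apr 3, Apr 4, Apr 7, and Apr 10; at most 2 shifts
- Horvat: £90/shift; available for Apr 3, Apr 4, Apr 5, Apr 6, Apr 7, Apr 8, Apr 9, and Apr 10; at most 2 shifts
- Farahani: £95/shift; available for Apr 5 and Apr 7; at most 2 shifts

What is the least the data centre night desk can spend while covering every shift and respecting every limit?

Apr 2 can only be covered by Quispe and Beaumont, so that assignment is forced.
Picking the cheapest available operator for each shift independently would cost £945, but that ignores the shift limits.
An optimal schedule: Apr 2→Beaumont+Quispe, Apr 3→Petrov, Apr 4→Petrov, Apr 5→Farahani, Apr 6→Horvat, Apr 7→Farahani, Apr 8→Horvat, Apr 9→Petrov, Apr 10→Beaumont.
Total: 100 + 125 + 115 + 115 + 95 + 90 + 95 + 90 + 115 + 100 = £1040.

£1040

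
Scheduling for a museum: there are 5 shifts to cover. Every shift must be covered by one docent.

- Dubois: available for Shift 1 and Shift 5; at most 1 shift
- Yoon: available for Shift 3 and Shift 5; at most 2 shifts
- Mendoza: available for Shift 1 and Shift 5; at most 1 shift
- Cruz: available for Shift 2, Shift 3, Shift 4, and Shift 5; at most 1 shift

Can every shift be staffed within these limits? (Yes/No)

No

Total capacity is 5 and 5 slots are needed, so capacity alone doesn't rule it out.
Shifts {Shift 2, Shift 4} need 2 worker-slots in total, but the docents available for any of those shifts (Cruz) can supply at most 1 among them. So no valid schedule exists.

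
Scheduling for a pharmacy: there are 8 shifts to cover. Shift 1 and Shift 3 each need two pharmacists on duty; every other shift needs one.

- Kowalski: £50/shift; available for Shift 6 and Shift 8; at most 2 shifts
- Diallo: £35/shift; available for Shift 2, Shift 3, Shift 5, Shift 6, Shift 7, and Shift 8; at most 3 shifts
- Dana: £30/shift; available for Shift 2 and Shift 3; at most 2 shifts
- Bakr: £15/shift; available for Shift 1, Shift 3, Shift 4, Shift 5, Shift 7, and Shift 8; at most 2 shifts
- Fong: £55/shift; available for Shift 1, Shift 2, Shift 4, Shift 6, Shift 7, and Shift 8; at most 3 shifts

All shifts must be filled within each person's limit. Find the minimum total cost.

£350

Shift 1 can only be covered by Bakr and Fong, so that assignment is forced.
Picking the cheapest available pharmacist for each shift independently would cost £240, but that ignores the shift limits.
An optimal schedule: Shift 1→Bakr+Fong, Shift 2→Dana, Shift 3→Dana+Diallo, Shift 4→Bakr, Shift 5→Diallo, Shift 6→Kowalski, Shift 7→Diallo, Shift 8→Kowalski.
Total: 15 + 55 + 30 + 30 + 35 + 15 + 35 + 50 + 35 + 50 = £350.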